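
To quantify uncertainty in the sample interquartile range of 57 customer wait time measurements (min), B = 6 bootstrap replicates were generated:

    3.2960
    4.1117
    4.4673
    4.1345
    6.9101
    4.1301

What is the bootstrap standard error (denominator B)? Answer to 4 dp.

Bootstrap SE is the standard deviation of the 6 replicate interquartile ranges.
Mean of replicates: (3.2960 + 4.1117 + 4.4673 + 4.1345 + 6.9101 + 4.1301) / 6 = 27.04970 / 6 = 4.50828
Sum of squared deviations: (−1.21228)² + (−0.39658)² + (−0.04098)² + (−0.37378)² + (+2.40182)² + (−0.37818)² = 7.68005
Variance = 7.68005 / 6 = 1.28001
SE* = √1.28001

SE* = 1.1314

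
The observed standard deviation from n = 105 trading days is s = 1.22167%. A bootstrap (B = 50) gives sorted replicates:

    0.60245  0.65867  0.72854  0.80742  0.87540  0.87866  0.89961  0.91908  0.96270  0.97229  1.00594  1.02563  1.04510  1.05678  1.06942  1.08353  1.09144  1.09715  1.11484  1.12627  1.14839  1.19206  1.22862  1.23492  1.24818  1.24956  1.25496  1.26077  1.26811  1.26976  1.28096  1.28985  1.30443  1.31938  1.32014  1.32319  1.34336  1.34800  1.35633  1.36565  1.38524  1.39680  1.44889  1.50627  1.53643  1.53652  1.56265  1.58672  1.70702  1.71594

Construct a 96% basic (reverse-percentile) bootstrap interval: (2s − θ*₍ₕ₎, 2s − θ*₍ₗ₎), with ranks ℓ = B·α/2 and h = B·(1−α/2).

Percentile endpoints at ranks 1 and 49: θ*₍1₎ = 0.60245, θ*₍49₎ = 1.70702.
Basic interval reflects these around s:
  lower = 2 × 1.22167 − 1.70702 = 0.73632
  upper = 2 × 1.22167 − 0.60245 = 1.84089

(0.73632, 1.84089)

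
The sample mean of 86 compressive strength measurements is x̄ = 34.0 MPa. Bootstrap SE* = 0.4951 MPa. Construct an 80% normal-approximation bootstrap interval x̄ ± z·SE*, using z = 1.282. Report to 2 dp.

Margin = 1.282 × 0.4951 = 0.635
Interval: 34.0 ± 0.635

(33.37, 34.63)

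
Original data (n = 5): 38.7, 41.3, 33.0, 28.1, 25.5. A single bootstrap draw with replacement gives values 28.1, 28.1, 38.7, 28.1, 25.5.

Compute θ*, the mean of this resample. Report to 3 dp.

Mean = (28.1 + 28.1 + 38.7 + 28.1 + 25.5) / 5 = 148.50 / 5 = 29.700

θ* = 29.700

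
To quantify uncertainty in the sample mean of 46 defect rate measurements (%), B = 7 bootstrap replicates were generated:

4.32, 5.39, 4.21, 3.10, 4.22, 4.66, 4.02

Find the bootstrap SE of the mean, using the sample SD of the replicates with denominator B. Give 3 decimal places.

SE* = 0.638

Bootstrap SE is the standard deviation of the 7 replicate means.
Mean of replicates: (4.32 + 5.39 + 4.21 + 3.10 + 4.22 + 4.66 + 4.02) / 7 = 29.9200 / 7 = 4.2743
Sum of squared deviations: (+0.0457)² + (+1.1157)² + (−0.0643)² + (−1.1743)² + (−0.0543)² + (+0.3857)² + (−0.2543)² = 2.8464
Variance = 2.8464 / 7 = 0.4066
SE* = √0.4066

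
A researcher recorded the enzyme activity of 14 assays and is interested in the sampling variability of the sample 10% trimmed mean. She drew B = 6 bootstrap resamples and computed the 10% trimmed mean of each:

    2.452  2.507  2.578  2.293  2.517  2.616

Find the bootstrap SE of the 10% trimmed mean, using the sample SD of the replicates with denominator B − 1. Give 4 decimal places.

SE* = 0.1138

Bootstrap SE is the standard deviation of the 6 replicate 10% trimmed means.
Mean of replicates: (2.452 + 2.507 + 2.578 + 2.293 + 2.517 + 2.616) / 6 = 14.96300 / 6 = 2.49383
Sum of squared deviations: (−0.04183)² + (+0.01317)² + (+0.08417)² + (−0.20083)² + (+0.02317)² + (+0.12217)² = 0.06480
Variance = 0.06480 / 5 = 0.01296
SE* = √0.01296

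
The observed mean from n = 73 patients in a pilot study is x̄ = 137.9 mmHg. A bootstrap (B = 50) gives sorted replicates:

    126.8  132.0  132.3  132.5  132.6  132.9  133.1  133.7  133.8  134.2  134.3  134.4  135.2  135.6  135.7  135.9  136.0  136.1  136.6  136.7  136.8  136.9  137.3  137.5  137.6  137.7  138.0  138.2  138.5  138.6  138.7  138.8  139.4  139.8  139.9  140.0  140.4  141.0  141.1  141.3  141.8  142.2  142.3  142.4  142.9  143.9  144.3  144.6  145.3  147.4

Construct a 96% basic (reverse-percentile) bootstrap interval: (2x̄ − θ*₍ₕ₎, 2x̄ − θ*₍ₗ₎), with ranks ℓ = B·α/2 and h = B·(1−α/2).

Percentile endpoints at ranks 1 and 49: θ*₍1₎ = 126.8, θ*₍49₎ = 145.3.
Basic interval reflects these around x̄:
  lower = 2 × 137.9 − 145.3 = 130.5
  upper = 2 × 137.9 − 126.8 = 149.0

(130.5, 149.0)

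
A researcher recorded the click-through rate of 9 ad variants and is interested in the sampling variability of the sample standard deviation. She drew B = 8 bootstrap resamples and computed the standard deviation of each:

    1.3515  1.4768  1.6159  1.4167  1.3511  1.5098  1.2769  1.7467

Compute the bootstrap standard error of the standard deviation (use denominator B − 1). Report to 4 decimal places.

SE* = 0.1548

Bootstrap SE is the standard deviation of the 8 replicate standard deviations.
Mean of replicates: (1.3515 + 1.4768 + 1.6159 + 1.4167 + 1.3511 + 1.5098 + 1.2769 + 1.7467) / 8 = 11.74540 / 8 = 1.46818
Sum of squared deviations: (−0.11668)² + (+0.00862)² + (+0.14772)² + (−0.05147)² + (−0.11708)² + (+0.04163)² + (−0.19128)² + (+0.27852)² = 0.16776
Variance = 0.16776 / 7 = 0.02397
SE* = √0.02397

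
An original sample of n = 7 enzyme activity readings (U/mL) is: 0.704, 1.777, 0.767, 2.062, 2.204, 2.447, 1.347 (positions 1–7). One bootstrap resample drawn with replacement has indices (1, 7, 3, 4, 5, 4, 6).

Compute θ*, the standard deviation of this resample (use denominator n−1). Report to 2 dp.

Resample values: 0.704, 1.347, 0.767, 2.062, 2.204, 2.062, 2.447.
Mean = 1.6561; sum of squared deviations = 3.0478
s² = 3.0478 / 6 = 0.5080
s = √0.5080 = 0.71

θ* = 0.71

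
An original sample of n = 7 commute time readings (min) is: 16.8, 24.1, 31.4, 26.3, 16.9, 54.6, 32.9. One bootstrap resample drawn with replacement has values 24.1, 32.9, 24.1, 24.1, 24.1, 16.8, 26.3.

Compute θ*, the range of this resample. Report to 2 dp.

Range = 32.9 − 16.8 = 16.10

θ* = 16.10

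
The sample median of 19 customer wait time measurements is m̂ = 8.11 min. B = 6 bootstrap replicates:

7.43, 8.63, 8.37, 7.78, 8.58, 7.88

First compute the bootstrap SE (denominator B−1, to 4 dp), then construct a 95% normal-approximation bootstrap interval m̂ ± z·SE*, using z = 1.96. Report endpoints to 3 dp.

(7.157, 9.063)

Mean of replicates = 8.1117; sum of squared deviations = 1.1831; SE* = √(1.1831/5) = 0.4864
Margin = 1.96 × 0.4864 = 0.9533
Interval: 8.11 ± 0.9533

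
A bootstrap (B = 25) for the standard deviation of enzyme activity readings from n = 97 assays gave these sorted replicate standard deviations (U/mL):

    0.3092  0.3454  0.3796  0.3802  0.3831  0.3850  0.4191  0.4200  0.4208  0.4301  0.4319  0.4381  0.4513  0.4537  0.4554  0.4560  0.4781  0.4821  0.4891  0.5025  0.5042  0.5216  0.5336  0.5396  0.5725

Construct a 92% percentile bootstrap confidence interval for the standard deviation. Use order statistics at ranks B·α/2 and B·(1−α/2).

(0.3092, 0.5396)

α = 0.08; lower rank = 25 × 0.040 = 1; upper rank = 25 × 0.960 = 24.
The 1st smallest replicate is 0.3092; the 24th is 0.5396.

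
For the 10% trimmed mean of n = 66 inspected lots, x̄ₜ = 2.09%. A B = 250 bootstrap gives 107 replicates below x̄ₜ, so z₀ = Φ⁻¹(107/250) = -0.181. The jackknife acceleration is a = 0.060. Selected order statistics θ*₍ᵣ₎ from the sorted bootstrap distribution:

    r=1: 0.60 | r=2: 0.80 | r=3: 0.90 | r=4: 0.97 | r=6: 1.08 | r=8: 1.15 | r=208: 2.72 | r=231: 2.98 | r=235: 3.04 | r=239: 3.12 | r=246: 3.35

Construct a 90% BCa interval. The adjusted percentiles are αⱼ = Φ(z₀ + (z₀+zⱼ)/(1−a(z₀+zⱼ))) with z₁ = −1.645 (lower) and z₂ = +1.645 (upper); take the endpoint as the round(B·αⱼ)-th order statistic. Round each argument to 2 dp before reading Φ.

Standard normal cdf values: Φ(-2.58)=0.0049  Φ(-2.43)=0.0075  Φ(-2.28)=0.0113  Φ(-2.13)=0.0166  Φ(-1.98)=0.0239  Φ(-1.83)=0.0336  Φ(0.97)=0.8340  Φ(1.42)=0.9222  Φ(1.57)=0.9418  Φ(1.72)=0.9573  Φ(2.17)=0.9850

(1.15, 2.98)

Lower: z₀ + z₁ = -0.181 + (-1.645) = -1.826; 1 − a(z₀+z₁) = 1 − (0.060)(-1.826) = 1.1096; argument = -0.181 + (-1.826)/1.1096 = -1.8267 → -1.83.
α₁ = Φ(-1.83) = 0.0336; rank = round(250 × 0.0336) = 8; θ*₍8₎ = 1.15.
Upper: z₀ + z₂ = 1.464; 1 − a(z₀+z₂) = 0.9122; argument = 1.4240 → 1.42; α₂ = 0.9222; rank = 231; θ*₍231₎ = 2.98.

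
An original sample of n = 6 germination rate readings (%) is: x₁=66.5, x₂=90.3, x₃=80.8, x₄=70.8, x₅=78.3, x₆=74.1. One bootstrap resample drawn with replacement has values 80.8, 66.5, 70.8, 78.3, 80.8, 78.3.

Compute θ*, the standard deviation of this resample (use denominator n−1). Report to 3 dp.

θ* = 5.898

Mean = 75.9167; sum of squared deviations = 173.9083
s² = 173.9083 / 5 = 34.7817
s = √34.7817 = 5.898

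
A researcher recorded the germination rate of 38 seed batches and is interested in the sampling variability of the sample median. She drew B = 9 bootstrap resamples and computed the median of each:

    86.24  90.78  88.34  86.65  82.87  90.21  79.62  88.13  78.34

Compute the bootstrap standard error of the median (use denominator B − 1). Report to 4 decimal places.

Bootstrap SE is the standard deviation of the 9 replicate medians.
Mean of replicates: (86.24 + 90.78 + 88.34 + 86.65 + 82.87 + 90.21 + 79.62 + 88.13 + 78.34) / 9 = 771.18000 / 9 = 85.68667
Sum of squared deviations: (+0.55333)² + (+5.09333)² + (+2.65333)² + (+0.96333)² + (−2.81667)² + (+4.52333)² + (−6.06667)² + (+2.44333)² + (−7.34667)² = 159.35840
Variance = 159.35840 / 8 = 19.91980
SE* = √19.91980

SE* = 4.4632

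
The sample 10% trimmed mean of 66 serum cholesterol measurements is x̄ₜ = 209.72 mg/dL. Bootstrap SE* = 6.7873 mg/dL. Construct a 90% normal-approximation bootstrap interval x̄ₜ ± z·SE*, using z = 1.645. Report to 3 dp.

(198.555, 220.885)

Margin = 1.645 × 6.7873 = 11.1651
Interval: 209.72 ± 11.1651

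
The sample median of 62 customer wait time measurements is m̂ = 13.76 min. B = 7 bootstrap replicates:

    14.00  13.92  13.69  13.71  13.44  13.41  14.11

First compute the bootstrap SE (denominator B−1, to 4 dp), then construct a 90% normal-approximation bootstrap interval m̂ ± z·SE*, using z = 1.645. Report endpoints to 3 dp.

(13.316, 14.204)

Mean of replicates = 13.7543; sum of squared deviations = 0.4378; SE* = √(0.4378/6) = 0.2701
Margin = 1.645 × 0.2701 = 0.4443
Interval: 13.76 ± 0.4443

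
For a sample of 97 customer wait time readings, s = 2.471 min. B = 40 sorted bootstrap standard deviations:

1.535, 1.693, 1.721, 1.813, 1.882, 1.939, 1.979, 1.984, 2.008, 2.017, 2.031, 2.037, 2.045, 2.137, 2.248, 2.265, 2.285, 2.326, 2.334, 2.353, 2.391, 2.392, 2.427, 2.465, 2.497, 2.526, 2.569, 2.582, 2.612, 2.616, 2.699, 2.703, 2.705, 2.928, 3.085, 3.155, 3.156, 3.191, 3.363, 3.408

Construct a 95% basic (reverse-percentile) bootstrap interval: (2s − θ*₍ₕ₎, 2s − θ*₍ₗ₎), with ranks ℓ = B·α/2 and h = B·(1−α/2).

(1.579, 3.407)

Percentile endpoints at ranks 1 and 39: θ*₍1₎ = 1.535, θ*₍39₎ = 3.363.
Basic interval reflects these around s:
  lower = 2 × 2.471 − 3.363 = 1.579
  upper = 2 × 2.471 − 1.535 = 3.407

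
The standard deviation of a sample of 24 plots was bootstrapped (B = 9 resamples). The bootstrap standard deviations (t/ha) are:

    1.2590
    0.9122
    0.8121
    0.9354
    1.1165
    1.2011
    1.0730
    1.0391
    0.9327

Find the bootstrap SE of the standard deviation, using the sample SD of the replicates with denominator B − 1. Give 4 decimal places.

Bootstrap SE is the standard deviation of the 9 replicate standard deviations.
Mean of replicates: (1.2590 + 0.9122 + 0.8121 + 0.9354 + 1.1165 + 1.2011 + 1.0730 + 1.0391 + 0.9327) / 9 = 9.28110 / 9 = 1.03123
Sum of squared deviations: (+0.22777)² + (−0.11903)² + (−0.21913)² + (−0.09583)² + (+0.08527)² + (+0.16987)² + (+0.04177)² + (+0.00787)² + (−0.09853)² = 0.17089
Variance = 0.17089 / 8 = 0.02136
SE* = √0.02136

SE* = 0.1462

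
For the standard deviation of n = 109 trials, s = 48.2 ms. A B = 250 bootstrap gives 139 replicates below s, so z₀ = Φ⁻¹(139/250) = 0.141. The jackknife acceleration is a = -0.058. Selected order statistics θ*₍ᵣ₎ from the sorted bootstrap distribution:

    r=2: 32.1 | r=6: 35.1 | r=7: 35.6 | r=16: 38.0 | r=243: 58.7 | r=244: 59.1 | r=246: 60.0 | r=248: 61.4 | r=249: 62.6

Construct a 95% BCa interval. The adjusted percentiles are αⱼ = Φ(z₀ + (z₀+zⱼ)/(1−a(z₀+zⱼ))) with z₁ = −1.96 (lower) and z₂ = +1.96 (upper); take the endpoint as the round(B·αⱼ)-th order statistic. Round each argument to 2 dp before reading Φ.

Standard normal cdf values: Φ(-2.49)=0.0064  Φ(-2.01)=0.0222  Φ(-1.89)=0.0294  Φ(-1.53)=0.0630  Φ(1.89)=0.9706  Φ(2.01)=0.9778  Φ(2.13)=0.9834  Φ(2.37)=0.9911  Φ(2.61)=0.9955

Lower: z₀ + z₁ = 0.141 + (-1.960) = -1.819; 1 − a(z₀+z₁) = 1 − (-0.058)(-1.819) = 0.8945; argument = 0.141 + (-1.819)/0.8945 = -1.8925 → -1.89.
α₁ = Φ(-1.89) = 0.0294; rank = round(250 × 0.0294) = 7; θ*₍7₎ = 35.6.
Upper: z₀ + z₂ = 2.101; 1 − a(z₀+z₂) = 1.1219; argument = 2.0138 → 2.01; α₂ = 0.9778; rank = 244; θ*₍244₎ = 59.1.

(35.6, 59.1)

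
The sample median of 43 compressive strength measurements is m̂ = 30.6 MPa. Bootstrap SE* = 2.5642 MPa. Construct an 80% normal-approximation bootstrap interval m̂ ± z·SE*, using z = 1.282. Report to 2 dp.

Margin = 1.282 × 2.5642 = 3.287
Interval: 30.6 ± 3.287

(27.31, 33.89)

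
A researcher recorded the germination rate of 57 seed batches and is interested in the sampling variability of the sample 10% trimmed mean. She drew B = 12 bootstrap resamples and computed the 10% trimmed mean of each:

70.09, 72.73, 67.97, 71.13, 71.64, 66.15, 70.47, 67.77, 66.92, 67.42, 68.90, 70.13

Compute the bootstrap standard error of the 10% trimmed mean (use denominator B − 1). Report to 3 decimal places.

SE* = 2.059

Bootstrap SE is the standard deviation of the 12 replicate 10% trimmed means.
Mean of replicates: (70.09 + 72.73 + 67.97 + 71.13 + 71.64 + 66.15 + 70.47 + 67.77 + 66.92 + 67.42 + 68.90 + 70.13) / 12 = 831.3200 / 12 = 69.2767
Sum of squared deviations: (+0.8133)² + (+3.4533)² + (−1.3067)² + (+1.8533)² + (+2.3633)² + (−3.1267)² + (+1.1933)² + (−1.5067)² + (−2.3567)² + (−1.8567)² + (−0.3767)² + (+0.8533)² = 46.6559
Variance = 46.6559 / 11 = 4.2414
SE* = √4.2414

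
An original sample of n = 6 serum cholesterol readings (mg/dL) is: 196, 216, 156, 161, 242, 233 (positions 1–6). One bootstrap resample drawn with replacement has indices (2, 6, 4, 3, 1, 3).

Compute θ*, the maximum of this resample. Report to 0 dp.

θ* = 233

Resample values: 216, 233, 161, 156, 196, 156.
Maximum = 233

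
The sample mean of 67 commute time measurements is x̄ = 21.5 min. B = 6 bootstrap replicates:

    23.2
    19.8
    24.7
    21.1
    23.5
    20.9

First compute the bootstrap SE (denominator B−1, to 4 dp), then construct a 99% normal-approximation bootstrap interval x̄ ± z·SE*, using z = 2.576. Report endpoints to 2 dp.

Mean of replicates = 22.2000; sum of squared deviations = 17.6000; SE* = √(17.6000/5) = 1.8762
Margin = 2.576 × 1.8762 = 4.833
Interval: 21.5 ± 4.833

(16.67, 26.33)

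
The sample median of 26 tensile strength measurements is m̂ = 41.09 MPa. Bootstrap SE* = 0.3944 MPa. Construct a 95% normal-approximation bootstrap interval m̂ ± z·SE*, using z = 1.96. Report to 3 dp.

Margin = 1.96 × 0.3944 = 0.7730
Interval: 41.09 ± 0.7730

(40.317, 41.863)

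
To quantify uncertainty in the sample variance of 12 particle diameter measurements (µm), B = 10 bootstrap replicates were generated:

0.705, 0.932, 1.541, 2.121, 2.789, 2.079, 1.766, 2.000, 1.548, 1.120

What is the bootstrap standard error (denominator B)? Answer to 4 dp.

Bootstrap SE is the standard deviation of the 10 replicate variances.
Mean of replicates: (0.705 + 0.932 + 1.541 + 2.121 + 2.789 + 2.079 + 1.766 + 2.000 + 1.548 + 1.120) / 10 = 16.60100 / 10 = 1.66010
Sum of squared deviations: (−0.95510)² + (−0.72810)² + (−0.11910)² + (+0.46090)² + (+1.12890)² + (+0.41890)² + (+0.10590)² + (+0.33990)² + (−0.11210)² + (−0.54010)² = 3.54987
Variance = 3.54987 / 10 = 0.35499
SE* = √0.35499

SE* = 0.5958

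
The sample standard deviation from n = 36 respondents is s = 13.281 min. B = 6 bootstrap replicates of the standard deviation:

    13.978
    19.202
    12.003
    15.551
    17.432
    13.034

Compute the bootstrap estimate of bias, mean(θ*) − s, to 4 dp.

bias = +1.9190

mean(θ*) = (13.978 + 19.202 + 12.003 + 15.551 + 17.432 + 13.034) / 6 = 15.20000
bias = 15.20000 − 13.281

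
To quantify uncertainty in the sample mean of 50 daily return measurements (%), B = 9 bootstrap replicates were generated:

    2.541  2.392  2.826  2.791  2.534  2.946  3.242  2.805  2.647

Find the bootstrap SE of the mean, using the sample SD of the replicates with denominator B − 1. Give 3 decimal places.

Bootstrap SE is the standard deviation of the 9 replicate means.
Mean of replicates: (2.541 + 2.392 + 2.826 + 2.791 + 2.534 + 2.946 + 3.242 + 2.805 + 2.647) / 9 = 24.7240 / 9 = 2.7471
Sum of squared deviations: (−0.2061)² + (−0.3551)² + (+0.0789)² + (+0.0439)² + (−0.2131)² + (+0.1989)² + (+0.4949)² + (+0.0579)² + (−0.1001)² = 0.5200
Variance = 0.5200 / 8 = 0.0650
SE* = √0.0650

SE* = 0.255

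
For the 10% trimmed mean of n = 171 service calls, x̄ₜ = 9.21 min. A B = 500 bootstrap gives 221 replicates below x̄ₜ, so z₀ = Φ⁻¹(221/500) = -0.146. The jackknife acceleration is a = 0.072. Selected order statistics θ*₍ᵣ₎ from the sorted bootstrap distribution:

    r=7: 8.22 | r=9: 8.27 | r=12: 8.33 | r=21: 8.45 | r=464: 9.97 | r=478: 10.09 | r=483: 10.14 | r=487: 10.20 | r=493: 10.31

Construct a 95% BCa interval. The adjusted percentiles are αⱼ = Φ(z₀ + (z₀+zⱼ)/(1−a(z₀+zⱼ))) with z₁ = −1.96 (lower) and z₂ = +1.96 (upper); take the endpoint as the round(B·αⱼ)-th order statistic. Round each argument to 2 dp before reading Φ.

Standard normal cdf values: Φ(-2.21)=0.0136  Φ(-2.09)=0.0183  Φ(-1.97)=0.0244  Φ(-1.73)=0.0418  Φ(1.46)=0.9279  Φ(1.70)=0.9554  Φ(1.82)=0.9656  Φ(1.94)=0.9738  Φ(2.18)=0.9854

Lower: z₀ + z₁ = -0.146 + (-1.960) = -2.106; 1 − a(z₀+z₁) = 1 − (0.072)(-2.106) = 1.1516; argument = -0.146 + (-2.106)/1.1516 = -1.9747 → -1.97.
α₁ = Φ(-1.97) = 0.0244; rank = round(500 × 0.0244) = 12; θ*₍12₎ = 8.33.
Upper: z₀ + z₂ = 1.814; 1 − a(z₀+z₂) = 0.8694; argument = 1.9405 → 1.94; α₂ = 0.9738; rank = 487; θ*₍487₎ = 10.20.

(8.33, 10.20)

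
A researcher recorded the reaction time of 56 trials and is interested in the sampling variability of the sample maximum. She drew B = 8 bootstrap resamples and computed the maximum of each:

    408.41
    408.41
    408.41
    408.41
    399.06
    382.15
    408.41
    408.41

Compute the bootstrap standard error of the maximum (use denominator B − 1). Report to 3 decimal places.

Bootstrap SE is the standard deviation of the 8 replicate maximums.
Mean of replicates: (408.41 + 408.41 + 408.41 + 408.41 + 399.06 + 382.15 + 408.41 + 408.41) / 8 = 3231.6700 / 8 = 403.9588
Sum of squared deviations: (+4.4513)² + (+4.4513)² + (+4.4513)² + (+4.4513)² + (−4.8988)² + (−21.8088)² + (+4.4513)² + (+4.4513)² = 618.5011
Variance = 618.5011 / 7 = 88.3573
SE* = √88.3573

SE* = 9.400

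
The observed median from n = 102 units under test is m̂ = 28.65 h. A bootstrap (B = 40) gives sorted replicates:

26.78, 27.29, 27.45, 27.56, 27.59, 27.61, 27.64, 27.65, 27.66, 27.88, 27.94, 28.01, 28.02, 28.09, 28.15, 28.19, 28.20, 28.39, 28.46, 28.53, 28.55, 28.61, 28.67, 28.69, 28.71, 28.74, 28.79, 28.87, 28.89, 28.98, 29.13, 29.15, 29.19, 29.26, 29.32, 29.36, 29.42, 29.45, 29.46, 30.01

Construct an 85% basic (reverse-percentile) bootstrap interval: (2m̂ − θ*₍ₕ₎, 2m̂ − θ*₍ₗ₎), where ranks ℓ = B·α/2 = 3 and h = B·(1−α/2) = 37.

(27.88, 29.85)

Percentile endpoints at ranks 3 and 37: θ*₍3₎ = 27.45, θ*₍37₎ = 29.42.
Basic interval reflects these around m̂:
  lower = 2 × 28.65 − 29.42 = 27.88
  upper = 2 × 28.65 − 27.45 = 29.85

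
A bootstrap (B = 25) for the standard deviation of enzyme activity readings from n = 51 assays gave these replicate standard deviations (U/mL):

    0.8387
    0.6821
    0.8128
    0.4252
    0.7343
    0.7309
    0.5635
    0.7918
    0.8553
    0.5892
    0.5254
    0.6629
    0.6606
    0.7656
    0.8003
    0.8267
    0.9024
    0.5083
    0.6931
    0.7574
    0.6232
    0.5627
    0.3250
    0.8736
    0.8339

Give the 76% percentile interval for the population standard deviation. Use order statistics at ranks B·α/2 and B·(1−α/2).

Sorted replicates: 0.3250, 0.4252, 0.5083, 0.5254, 0.5627, 0.5635, 0.5892, 0.6232, 0.6606, 0.6629, 0.6821, 0.6931, 0.7309, 0.7343, 0.7574, 0.7656, 0.7918, 0.8003, 0.8128, 0.8267, 0.8339, 0.8387, 0.8553, 0.8736, 0.9024
α = 0.24; lower rank = 25 × 0.120 = 3; upper rank = 25 × 0.880 = 22.
The 3rd smallest replicate is 0.5083; the 22nd is 0.8387.

(0.5083, 0.8387)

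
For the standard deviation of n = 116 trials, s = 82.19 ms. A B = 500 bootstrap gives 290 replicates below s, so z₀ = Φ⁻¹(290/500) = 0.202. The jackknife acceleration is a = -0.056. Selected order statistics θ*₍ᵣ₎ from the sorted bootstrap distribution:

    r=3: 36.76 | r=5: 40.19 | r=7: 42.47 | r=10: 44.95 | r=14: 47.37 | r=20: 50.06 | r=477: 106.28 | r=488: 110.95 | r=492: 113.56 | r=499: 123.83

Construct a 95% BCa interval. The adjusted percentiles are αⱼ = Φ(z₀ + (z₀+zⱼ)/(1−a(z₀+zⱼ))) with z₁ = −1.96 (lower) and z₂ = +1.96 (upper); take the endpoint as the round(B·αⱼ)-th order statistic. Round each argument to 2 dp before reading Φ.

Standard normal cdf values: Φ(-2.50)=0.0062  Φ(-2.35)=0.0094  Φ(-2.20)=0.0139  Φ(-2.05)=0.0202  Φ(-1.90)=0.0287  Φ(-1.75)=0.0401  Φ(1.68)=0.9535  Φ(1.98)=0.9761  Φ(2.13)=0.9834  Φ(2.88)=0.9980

(50.06, 113.56)

Lower: z₀ + z₁ = 0.202 + (-1.960) = -1.758; 1 − a(z₀+z₁) = 1 − (-0.056)(-1.758) = 0.9016; argument = 0.202 + (-1.758)/0.9016 = -1.7480 → -1.75.
α₁ = Φ(-1.75) = 0.0401; rank = round(500 × 0.0401) = 20; θ*₍20₎ = 50.06.
Upper: z₀ + z₂ = 2.162; 1 − a(z₀+z₂) = 1.1211; argument = 2.1305 → 2.13; α₂ = 0.9834; rank = 492; θ*₍492₎ = 113.56.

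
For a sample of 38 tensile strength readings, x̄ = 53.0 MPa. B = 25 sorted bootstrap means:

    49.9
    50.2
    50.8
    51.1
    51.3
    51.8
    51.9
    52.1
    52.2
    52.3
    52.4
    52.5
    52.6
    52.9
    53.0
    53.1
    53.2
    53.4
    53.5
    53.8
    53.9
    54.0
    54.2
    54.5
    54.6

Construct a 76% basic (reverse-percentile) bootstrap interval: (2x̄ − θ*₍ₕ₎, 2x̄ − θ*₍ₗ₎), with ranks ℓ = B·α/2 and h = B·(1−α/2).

Percentile endpoints at ranks 3 and 22: θ*₍3₎ = 50.8, θ*₍22₎ = 54.0.
Basic interval reflects these around x̄:
  lower = 2 × 53.0 − 54.0 = 52.0
  upper = 2 × 53.0 − 50.8 = 55.2

(52.0, 55.2)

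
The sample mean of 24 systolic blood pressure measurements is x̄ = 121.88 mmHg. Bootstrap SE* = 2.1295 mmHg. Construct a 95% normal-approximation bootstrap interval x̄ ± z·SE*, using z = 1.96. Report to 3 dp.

(117.706, 126.054)

Margin = 1.96 × 2.1295 = 4.1738
Interval: 121.88 ± 4.1738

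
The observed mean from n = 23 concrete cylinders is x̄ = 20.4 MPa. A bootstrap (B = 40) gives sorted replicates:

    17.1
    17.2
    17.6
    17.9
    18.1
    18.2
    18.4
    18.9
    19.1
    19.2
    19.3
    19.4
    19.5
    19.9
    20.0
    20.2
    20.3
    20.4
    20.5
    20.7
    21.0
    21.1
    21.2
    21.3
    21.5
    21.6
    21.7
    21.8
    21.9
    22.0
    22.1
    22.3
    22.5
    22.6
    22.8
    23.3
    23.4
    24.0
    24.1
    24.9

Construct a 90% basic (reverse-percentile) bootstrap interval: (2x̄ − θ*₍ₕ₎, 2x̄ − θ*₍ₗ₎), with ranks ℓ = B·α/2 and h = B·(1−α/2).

Percentile endpoints at ranks 2 and 38: θ*₍2₎ = 17.2, θ*₍38₎ = 24.0.
Basic interval reflects these around x̄:
  lower = 2 × 20.4 − 24.0 = 16.8
  upper = 2 × 20.4 − 17.2 = 23.6

(16.8, 23.6)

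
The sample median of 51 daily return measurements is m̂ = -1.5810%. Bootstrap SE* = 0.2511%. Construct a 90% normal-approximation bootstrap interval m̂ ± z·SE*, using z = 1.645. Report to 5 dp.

(-1.99406, -1.16794)

Margin = 1.645 × 0.2511 = 0.413059
Interval: -1.5810 ± 0.413059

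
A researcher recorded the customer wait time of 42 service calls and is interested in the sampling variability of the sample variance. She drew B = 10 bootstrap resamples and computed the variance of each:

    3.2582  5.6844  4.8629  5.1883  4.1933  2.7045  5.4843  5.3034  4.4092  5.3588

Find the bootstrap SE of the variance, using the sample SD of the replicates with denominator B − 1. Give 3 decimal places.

Bootstrap SE is the standard deviation of the 10 replicate variances.
Mean of replicates: (3.2582 + 5.6844 + 4.8629 + 5.1883 + 4.1933 + 2.7045 + 5.4843 + 5.3034 + 4.4092 + 5.3588) / 10 = 46.44730 / 10 = 4.64473
Sum of squared deviations: (−1.38653)² + (+1.03967)² + (+0.21817)² + (+0.54357)² + (−0.45143)² + (−1.94023)² + (+0.83957)² + (+0.65867)² + (−0.23553)² + (+0.71407)² = 9.01882
Variance = 9.01882 / 9 = 1.00209
SE* = √1.00209

SE* = 1.001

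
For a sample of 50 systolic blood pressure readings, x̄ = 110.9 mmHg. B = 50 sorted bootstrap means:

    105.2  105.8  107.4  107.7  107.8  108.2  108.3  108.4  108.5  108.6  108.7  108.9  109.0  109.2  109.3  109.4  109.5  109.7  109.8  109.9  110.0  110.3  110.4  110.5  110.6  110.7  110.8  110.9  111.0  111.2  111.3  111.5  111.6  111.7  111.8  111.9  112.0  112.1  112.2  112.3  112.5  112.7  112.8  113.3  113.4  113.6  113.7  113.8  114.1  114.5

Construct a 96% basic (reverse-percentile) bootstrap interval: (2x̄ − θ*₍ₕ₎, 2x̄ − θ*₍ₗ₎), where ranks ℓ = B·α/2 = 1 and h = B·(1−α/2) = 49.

Percentile endpoints at ranks 1 and 49: θ*₍1₎ = 105.2, θ*₍49₎ = 114.1.
Basic interval reflects these around x̄:
  lower = 2 × 110.9 − 114.1 = 107.7
  upper = 2 × 110.9 − 105.2 = 116.6

(107.7, 116.6)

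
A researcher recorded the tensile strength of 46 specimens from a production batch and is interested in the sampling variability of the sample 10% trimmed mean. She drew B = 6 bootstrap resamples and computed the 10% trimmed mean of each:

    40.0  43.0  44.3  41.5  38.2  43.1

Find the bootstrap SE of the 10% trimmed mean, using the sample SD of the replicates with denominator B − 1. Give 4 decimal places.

Bootstrap SE is the standard deviation of the 6 replicate 10% trimmed means.
Mean of replicates: (40.0 + 43.0 + 44.3 + 41.5 + 38.2 + 43.1) / 6 = 250.10000 / 6 = 41.68333
Sum of squared deviations: (−1.68333)² + (+1.31667)² + (+2.61667)² + (−0.18333)² + (−3.48333)² + (+1.41667)² = 25.58833
Variance = 25.58833 / 5 = 5.11767
SE* = √5.11767

SE* = 2.2622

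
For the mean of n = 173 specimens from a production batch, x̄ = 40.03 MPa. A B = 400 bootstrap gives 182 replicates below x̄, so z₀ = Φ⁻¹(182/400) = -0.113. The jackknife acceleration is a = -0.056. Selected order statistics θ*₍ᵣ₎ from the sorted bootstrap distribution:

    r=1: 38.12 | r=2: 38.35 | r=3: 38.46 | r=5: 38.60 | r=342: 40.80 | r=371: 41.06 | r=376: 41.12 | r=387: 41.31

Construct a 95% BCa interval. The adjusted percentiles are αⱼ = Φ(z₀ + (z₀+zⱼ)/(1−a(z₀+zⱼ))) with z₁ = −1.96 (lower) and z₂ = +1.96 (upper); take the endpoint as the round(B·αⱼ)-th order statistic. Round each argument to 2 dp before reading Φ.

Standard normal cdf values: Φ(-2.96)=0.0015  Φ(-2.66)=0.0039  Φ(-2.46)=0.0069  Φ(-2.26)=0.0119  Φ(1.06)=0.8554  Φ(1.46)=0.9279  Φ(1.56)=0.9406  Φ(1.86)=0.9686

Lower: z₀ + z₁ = -0.113 + (-1.960) = -2.073; 1 − a(z₀+z₁) = 1 − (-0.056)(-2.073) = 0.8839; argument = -0.113 + (-2.073)/0.8839 = -2.4583 → -2.46.
α₁ = Φ(-2.46) = 0.0069; rank = round(400 × 0.0069) = 3; θ*₍3₎ = 38.46.
Upper: z₀ + z₂ = 1.847; 1 − a(z₀+z₂) = 1.1034; argument = 1.5609 → 1.56; α₂ = 0.9406; rank = 376; θ*₍376₎ = 41.12.

(38.46, 41.12)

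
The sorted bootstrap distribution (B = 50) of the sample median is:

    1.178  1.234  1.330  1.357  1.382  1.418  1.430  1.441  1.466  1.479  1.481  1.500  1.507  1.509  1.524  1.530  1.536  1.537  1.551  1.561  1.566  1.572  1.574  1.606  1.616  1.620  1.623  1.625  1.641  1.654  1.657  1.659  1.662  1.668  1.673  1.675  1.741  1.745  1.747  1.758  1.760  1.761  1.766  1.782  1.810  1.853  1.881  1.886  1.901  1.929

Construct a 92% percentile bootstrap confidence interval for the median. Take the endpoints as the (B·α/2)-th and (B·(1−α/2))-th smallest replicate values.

(1.234, 1.886)

α = 0.08; lower rank = 50 × 0.040 = 2; upper rank = 50 × 0.960 = 48.
The 2nd smallest replicate is 1.234; the 48th is 1.886.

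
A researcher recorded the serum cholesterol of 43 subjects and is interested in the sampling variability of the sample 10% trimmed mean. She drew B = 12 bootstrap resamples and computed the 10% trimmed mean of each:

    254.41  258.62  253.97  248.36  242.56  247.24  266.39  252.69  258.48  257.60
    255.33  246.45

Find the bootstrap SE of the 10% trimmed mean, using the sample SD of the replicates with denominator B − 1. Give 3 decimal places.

SE* = 6.565

Bootstrap SE is the standard deviation of the 12 replicate 10% trimmed means.
Mean of replicates: (254.41 + 258.62 + 253.97 + 248.36 + 242.56 + 247.24 + 266.39 + 252.69 + 258.48 + 257.60 + 255.33 + 246.45) / 12 = 3042.1000 / 12 = 253.5083
Sum of squared deviations: (+0.9017)² + (+5.1117)² + (+0.4617)² + (−5.1483)² + (−10.9483)² + (−6.2683)² + (+12.8817)² + (−0.8183)² + (+4.9717)² + (+4.0917)² + (+1.8217)² + (−7.0583)² = 474.0234
Variance = 474.0234 / 11 = 43.0930
SE* = √43.0930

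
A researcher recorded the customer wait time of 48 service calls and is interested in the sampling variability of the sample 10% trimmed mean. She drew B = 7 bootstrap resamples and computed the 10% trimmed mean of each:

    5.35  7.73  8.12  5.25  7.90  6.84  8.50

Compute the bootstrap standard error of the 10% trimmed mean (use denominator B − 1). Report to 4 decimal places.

SE* = 1.3285

Bootstrap SE is the standard deviation of the 7 replicate 10% trimmed means.
Mean of replicates: (5.35 + 7.73 + 8.12 + 5.25 + 7.90 + 6.84 + 8.50) / 7 = 49.69000 / 7 = 7.09857
Sum of squared deviations: (−1.74857)² + (+0.63143)² + (+1.02143)² + (−1.84857)² + (+0.80143)² + (−0.25857)² + (+1.40143)² = 10.58989
Variance = 10.58989 / 6 = 1.76498
SE* = √1.76498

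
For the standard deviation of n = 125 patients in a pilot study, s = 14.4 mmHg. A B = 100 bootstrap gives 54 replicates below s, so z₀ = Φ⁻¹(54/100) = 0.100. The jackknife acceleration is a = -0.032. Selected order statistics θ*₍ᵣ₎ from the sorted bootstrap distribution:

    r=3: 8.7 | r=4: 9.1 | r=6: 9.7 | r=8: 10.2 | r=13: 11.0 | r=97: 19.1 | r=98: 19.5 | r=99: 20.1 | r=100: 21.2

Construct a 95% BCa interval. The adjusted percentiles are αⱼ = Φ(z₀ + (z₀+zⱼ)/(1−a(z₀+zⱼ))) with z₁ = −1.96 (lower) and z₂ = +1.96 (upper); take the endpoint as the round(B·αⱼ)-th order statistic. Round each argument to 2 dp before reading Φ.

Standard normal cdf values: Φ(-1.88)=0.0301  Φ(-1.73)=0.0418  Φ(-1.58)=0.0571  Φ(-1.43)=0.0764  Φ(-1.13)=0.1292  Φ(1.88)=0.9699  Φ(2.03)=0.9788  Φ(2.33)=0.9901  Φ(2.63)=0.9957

(8.7, 19.5)

Lower: z₀ + z₁ = 0.100 + (-1.960) = -1.860; 1 − a(z₀+z₁) = 1 − (-0.032)(-1.860) = 0.9405; argument = 0.100 + (-1.860)/0.9405 = -1.8777 → -1.88.
α₁ = Φ(-1.88) = 0.0301; rank = round(100 × 0.0301) = 3; θ*₍3₎ = 8.7.
Upper: z₀ + z₂ = 2.060; 1 − a(z₀+z₂) = 1.0659; argument = 2.0326 → 2.03; α₂ = 0.9788; rank = 98; θ*₍98₎ = 19.5.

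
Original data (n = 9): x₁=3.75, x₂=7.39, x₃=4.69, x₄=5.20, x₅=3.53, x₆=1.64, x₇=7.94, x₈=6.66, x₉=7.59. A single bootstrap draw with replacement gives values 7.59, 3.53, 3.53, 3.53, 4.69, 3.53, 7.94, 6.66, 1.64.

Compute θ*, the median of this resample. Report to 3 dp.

Sorted: 1.64, 3.53, 3.53, 3.53, 3.53, 4.69, 6.66, 7.59, 7.94
Median = middle value = 3.530

θ* = 3.530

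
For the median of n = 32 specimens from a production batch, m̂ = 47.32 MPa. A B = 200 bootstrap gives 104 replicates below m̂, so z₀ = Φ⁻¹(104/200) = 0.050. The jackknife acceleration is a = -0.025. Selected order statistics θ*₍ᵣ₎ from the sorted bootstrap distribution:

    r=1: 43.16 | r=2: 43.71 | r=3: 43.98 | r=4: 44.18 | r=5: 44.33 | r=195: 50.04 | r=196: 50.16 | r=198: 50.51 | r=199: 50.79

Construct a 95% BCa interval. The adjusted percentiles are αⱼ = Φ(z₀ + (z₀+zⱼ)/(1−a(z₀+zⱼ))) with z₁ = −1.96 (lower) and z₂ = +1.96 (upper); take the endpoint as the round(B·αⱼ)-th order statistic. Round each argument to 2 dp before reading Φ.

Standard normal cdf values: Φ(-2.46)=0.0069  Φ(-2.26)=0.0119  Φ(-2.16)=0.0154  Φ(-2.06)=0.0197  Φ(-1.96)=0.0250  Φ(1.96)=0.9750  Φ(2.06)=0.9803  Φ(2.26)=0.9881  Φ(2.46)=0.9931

Lower: z₀ + z₁ = 0.050 + (-1.960) = -1.910; 1 − a(z₀+z₁) = 1 − (-0.025)(-1.910) = 0.9523; argument = 0.050 + (-1.910)/0.9523 = -1.9558 → -1.96.
α₁ = Φ(-1.96) = 0.0250; rank = round(200 × 0.0250) = 5; θ*₍5₎ = 44.33.
Upper: z₀ + z₂ = 2.010; 1 − a(z₀+z₂) = 1.0502; argument = 1.9638 → 1.96; α₂ = 0.9750; rank = 195; θ*₍195₎ = 50.04.

(44.33, 50.04)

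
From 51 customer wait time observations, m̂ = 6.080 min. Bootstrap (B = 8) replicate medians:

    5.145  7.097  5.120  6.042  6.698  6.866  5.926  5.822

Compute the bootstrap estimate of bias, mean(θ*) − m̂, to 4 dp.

bias = +0.0095

mean(θ*) = (5.145 + 7.097 + 5.120 + 6.042 + 6.698 + 6.866 + 5.926 + 5.822) / 8 = 6.08950
bias = 6.08950 − 6.080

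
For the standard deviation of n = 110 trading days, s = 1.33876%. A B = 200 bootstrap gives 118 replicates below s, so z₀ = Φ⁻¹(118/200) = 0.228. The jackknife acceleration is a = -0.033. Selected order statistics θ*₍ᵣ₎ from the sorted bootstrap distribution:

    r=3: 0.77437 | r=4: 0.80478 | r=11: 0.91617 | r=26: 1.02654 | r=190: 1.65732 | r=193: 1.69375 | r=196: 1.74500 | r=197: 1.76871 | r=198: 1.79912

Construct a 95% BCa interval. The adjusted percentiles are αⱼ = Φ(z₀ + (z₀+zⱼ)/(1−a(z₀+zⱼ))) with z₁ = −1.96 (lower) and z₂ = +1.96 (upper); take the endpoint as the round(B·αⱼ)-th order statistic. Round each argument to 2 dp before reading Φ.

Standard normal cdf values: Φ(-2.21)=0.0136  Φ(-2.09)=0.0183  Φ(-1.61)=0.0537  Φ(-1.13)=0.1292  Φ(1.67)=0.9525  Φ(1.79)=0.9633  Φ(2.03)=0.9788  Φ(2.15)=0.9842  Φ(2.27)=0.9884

(0.91617, 1.79912)

Lower: z₀ + z₁ = 0.228 + (-1.960) = -1.732; 1 − a(z₀+z₁) = 1 − (-0.033)(-1.732) = 0.9428; argument = 0.228 + (-1.732)/0.9428 = -1.6090 → -1.61.
α₁ = Φ(-1.61) = 0.0537; rank = round(200 × 0.0537) = 11; θ*₍11₎ = 0.91617.
Upper: z₀ + z₂ = 2.188; 1 − a(z₀+z₂) = 1.0722; argument = 2.2687 → 2.27; α₂ = 0.9884; rank = 198; θ*₍198₎ = 1.79912.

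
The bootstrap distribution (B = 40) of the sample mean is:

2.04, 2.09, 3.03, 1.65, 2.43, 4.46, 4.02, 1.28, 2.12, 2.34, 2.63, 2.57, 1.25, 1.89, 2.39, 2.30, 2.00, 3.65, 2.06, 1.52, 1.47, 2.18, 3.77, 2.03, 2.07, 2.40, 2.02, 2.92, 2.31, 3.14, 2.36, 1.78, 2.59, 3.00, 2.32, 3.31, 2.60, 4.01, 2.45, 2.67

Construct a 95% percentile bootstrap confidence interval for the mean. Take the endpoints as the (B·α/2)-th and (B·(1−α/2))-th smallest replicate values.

Sorted replicates: 1.25, 1.28, 1.47, 1.52, 1.65, 1.78, 1.89, 2.00, 2.02, 2.03, 2.04, 2.06, 2.07, 2.09, 2.12, 2.18, 2.30, 2.31, 2.32, 2.34, 2.36, 2.39, 2.40, 2.43, 2.45, 2.57, 2.59, 2.60, 2.63, 2.67, 2.92, 3.00, 3.03, 3.14, 3.31, 3.65, 3.77, 4.01, 4.02, 4.46
α = 0.05; lower rank = 40 × 0.025 = 1; upper rank = 40 × 0.975 = 39.
The 1st smallest replicate is 1.25; the 39th is 4.02.

(1.25, 4.02)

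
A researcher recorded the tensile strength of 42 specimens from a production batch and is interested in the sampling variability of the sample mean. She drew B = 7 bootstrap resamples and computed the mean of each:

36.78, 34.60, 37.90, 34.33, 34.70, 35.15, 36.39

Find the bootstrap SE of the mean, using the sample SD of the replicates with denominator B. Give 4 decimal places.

Bootstrap SE is the standard deviation of the 7 replicate means.
Mean of replicates: (36.78 + 34.60 + 37.90 + 34.33 + 34.70 + 35.15 + 36.39) / 7 = 249.85000 / 7 = 35.69286
Sum of squared deviations: (+1.08714)² + (−1.09286)² + (+2.20714)² + (−1.36286)² + (−0.99286)² + (−0.54286)² + (+0.69714)² = 10.87154
Variance = 10.87154 / 7 = 1.55308
SE* = √1.55308

SE* = 1.2462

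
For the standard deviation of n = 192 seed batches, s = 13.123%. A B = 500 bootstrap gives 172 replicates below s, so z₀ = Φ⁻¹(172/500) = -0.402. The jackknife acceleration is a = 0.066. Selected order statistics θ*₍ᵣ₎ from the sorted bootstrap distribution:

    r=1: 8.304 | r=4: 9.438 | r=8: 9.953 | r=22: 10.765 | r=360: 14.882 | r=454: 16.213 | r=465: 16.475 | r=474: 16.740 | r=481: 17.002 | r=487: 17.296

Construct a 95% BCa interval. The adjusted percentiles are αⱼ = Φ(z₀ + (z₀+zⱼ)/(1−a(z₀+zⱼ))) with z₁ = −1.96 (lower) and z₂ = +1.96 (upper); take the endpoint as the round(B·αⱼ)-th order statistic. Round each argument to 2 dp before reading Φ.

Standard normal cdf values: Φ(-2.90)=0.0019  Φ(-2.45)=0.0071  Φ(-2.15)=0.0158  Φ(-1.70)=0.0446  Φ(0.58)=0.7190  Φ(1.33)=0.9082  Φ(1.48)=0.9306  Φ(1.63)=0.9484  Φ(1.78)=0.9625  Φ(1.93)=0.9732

Lower: z₀ + z₁ = -0.402 + (-1.960) = -2.362; 1 − a(z₀+z₁) = 1 − (0.066)(-2.362) = 1.1559; argument = -0.402 + (-2.362)/1.1559 = -2.4454 → -2.45.
α₁ = Φ(-2.45) = 0.0071; rank = round(500 × 0.0071) = 4; θ*₍4₎ = 9.438.
Upper: z₀ + z₂ = 1.558; 1 − a(z₀+z₂) = 0.8972; argument = 1.3346 → 1.33; α₂ = 0.9082; rank = 454; θ*₍454₎ = 16.213.

(9.438, 16.213)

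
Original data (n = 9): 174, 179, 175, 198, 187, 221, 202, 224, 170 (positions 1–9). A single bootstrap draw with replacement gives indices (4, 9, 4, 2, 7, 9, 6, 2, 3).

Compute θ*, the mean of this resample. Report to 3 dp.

Resample values: 198, 170, 198, 179, 202, 170, 221, 179, 175.
Mean = (198 + 170 + 198 + 179 + 202 + 170 + 221 + 179 + 175) / 9 = 1692.0 / 9 = 188.000

θ* = 188.000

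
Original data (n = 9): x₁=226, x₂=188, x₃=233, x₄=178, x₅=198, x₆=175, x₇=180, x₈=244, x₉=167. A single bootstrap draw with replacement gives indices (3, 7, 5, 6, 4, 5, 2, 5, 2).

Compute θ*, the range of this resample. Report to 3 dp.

Resample values: 233, 180, 198, 175, 178, 198, 188, 198, 188.
Range = 233 − 175 = 58.000

θ* = 58.000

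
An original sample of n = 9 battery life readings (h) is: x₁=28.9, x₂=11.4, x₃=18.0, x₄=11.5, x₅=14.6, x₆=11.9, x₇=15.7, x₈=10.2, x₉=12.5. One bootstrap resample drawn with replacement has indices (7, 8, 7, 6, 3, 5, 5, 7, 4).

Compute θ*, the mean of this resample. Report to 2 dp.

θ* = 14.21

Resample values: 15.7, 10.2, 15.7, 11.9, 18.0, 14.6, 14.6, 15.7, 11.5.
Mean = (15.7 + 10.2 + 15.7 + 11.9 + 18.0 + 14.6 + 14.6 + 15.7 + 11.5) / 9 = 127.90 / 9 = 14.21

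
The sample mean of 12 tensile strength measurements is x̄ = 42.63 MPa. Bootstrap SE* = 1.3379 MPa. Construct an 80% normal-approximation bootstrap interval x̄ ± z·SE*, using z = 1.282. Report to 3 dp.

(40.915, 44.345)

Margin = 1.282 × 1.3379 = 1.7152
Interval: 42.63 ± 1.7152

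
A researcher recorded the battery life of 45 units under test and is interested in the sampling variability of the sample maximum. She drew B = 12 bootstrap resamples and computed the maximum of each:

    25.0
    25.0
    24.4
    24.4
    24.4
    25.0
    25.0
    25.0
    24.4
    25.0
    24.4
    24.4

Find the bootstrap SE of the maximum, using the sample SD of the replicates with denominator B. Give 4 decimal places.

SE* = 0.3000

Bootstrap SE is the standard deviation of the 12 replicate maximums.
Mean of replicates: (25.0 + 25.0 + 24.4 + 24.4 + 24.4 + 25.0 + 25.0 + 25.0 + 24.4 + 25.0 + 24.4 + 24.4) / 12 = 296.40000 / 12 = 24.70000
Sum of squared deviations: (+0.30000)² + (+0.30000)² + (−0.30000)² + (−0.30000)² + (−0.30000)² + (+0.30000)² + (+0.30000)² + (+0.30000)² + (−0.30000)² + (+0.30000)² + (−0.30000)² + (−0.30000)² = 1.08000
Variance = 1.08000 / 12 = 0.09000
SE* = √0.09000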